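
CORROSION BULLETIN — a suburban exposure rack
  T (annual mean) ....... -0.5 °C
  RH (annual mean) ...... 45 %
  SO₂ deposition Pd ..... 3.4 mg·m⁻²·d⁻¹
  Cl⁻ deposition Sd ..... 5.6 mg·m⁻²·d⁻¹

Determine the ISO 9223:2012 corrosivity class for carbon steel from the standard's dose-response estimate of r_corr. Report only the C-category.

carbon steel: T≤10 °C ⇒ hinge +0.150·(-0.5−10) = -1.5750
  sulphur-dioxide contribution → 1.703 μm/a
  chloride contribution → 1.284 μm/a
  ⇒ r_corr(carbon steel) = 2.987 μm/a
Category bounds: 1.3…25 μm/a bracket r_corr ⇒ C2

C2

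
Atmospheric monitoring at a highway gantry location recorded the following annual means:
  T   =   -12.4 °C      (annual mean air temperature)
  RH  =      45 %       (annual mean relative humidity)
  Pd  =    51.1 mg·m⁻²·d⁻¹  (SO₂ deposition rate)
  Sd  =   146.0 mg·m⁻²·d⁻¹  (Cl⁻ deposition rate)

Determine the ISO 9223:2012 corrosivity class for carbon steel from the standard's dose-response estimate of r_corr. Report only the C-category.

carbon steel: T≤10 °C ⇒ hinge +0.150·(-12.4−10) = -3.3600
  sulphur-dioxide contribution → 1.169 μm/a
  chloride contribution → 6.026 μm/a
  ⇒ r_corr(carbon steel) = 7.195 μm/a
Category bounds: 1.3…25 μm/a bracket r_corr ⇒ C2

C2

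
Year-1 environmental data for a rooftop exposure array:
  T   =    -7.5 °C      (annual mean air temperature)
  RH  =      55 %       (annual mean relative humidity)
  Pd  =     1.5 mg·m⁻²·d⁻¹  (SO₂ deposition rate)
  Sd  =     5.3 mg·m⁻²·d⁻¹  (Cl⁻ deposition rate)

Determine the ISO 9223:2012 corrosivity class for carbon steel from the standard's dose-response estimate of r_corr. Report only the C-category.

C2

carbon steel: f(T) = +0.150·(T−10) [T≤10 °C] = -2.6250
  Pd branch = 1.77·Pd^0.52·e^(0.02·RH+f) = 0.4756 μm/a
  Sd branch = 0.102·Sd^0.62·e^(0.033·RH+0.04·T) = 1.305 μm/a
  r_corr = 0.4756 + 1.305 = 1.781 μm/a
1.78 μm/a falls in (1.3, 25] for carbon steel → category C2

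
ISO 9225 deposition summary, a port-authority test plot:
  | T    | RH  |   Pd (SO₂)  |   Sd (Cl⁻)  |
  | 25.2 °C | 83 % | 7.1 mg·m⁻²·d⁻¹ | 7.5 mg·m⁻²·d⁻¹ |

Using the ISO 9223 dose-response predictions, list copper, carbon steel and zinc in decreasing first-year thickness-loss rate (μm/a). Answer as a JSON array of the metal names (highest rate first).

copper: T>10 °C ⇒ hinge -0.080·(25.2−10) = -1.2160
  sulphur-dioxide contribution → 0.3501 μm/a
  chloride contribution → 1.205 μm/a
  ⇒ r_corr(copper) = 1.555 μm/a
carbon steel: temperature factor f = -0.054·(15.2) = -0.8208
  sulphur-dioxide contribution → 11.35 μm/a
  chloride contribution → 15.08 μm/a
  total first-year rate 26.43 μm/a
zinc: temperature factor f = -0.071·(15.2) = -1.0792
  sulphur-dioxide contribution → 0.4727 μm/a
  chloride contribution → 0.913 μm/a
  total first-year rate 1.386 μm/a
Ordering by μm/a: carbon steel (26.4) > copper (1.55) > zinc (1.39)

["carbon steel", "copper", "zinc"]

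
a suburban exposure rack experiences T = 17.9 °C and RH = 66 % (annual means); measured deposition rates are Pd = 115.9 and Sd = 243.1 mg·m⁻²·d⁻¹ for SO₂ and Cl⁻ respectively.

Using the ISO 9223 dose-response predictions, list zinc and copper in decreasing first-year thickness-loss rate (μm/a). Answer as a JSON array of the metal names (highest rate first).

zinc: temperature factor f = -0.071·(7.9) = -0.5609
  SO₂ term: 0.0129·115.9^0.44·exp(0.046·66-0.5609) = 1.241
  Sd branch = 0.0175·Sd^0.57·e^(0.008·RH+0.085·T) = 3.112 μm/a
  sum: 1.241 + 3.112 → r_corr = 4.353 μm/a
copper: temperature factor f = -0.080·(7.9) = -0.6320
  SO₂ term: 0.0053·115.9^0.26·exp(0.059·66-0.6320) = 0.476
  Sd branch = 0.01025·Sd^0.27·e^(0.036·RH+0.049·T) = 1.169 μm/a
  r_corr = 0.476 + 1.169 = 1.645 μm/a
Ordering by μm/a: zinc (4.35) > copper (1.64)

["zinc", "copper"]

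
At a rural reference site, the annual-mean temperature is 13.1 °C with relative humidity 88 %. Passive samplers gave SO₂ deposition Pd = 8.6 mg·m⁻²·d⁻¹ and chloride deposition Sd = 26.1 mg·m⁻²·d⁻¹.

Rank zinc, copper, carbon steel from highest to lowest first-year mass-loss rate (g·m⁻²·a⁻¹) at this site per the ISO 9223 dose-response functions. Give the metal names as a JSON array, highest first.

zinc: T>10 °C ⇒ hinge -0.071·(13.1−10) = -0.2201
  Pd branch = 0.0129·Pd^0.44·e^(0.046·RH+f) = 1.528 μm/a
  Cl⁻ term: 0.0175·26.1^0.57·exp(0.008·88+0.085·13.1) = 0.6916
  sum: 1.528 + 0.6916 → r_corr = 2.22 μm/a
  mass loss = 2.22 μm/a × 7.14 g/cm³ = 15.85 g·m⁻²·a⁻¹
copper: f(T) = -0.080·(T−10) [T>10 °C] = -0.2480
  Pd branch = 0.0053·Pd^0.26·e^(0.059·RH+f) = 1.301 μm/a
  Cl⁻ term: 0.01025·26.1^0.27·exp(0.036·88+0.049·13.1) = 1.116
  r_corr = 1.301 + 1.116 = 2.418 μm/a
  mass loss = 2.418 μm/a × 8.96 g/cm³ = 21.66 g·m⁻²·a⁻¹
carbon steel: f(T) = -0.054·(T−10) [T>10 °C] = -0.1674
  Pd branch = 1.77·Pd^0.52·e^(0.02·RH+f) = 26.64 μm/a
  Sd branch = 0.102·Sd^0.62·e^(0.033·RH+0.04·T) = 23.75 μm/a
  sum: 26.64 + 23.75 → r_corr = 50.39 μm/a
  mass loss = 50.39 μm/a × 7.85 g/cm³ = 395.6 g·m⁻²·a⁻¹
Ordering by g·m⁻²·a⁻¹: carbon steel (396) > copper (21.7) > zinc (15.8)

["carbon steel", "copper", "zinc"]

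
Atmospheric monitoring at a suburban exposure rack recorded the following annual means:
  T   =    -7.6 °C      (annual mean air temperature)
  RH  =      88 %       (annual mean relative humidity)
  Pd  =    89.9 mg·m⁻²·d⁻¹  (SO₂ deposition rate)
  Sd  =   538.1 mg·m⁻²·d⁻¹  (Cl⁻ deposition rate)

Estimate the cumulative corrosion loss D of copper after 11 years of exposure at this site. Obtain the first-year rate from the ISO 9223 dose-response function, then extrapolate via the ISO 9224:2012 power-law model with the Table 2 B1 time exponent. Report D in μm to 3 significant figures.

D(11) = 6.19 μm

copper: T≤10 °C ⇒ hinge +0.126·(-7.6−10) = -2.2176
  sulphur-dioxide contribution → 0.3342 μm/a
  chloride contribution → 0.9166 μm/a
  total first-year rate 1.251 μm/a
Long-term exponent b (ISO 9224 Table 2, B1) = 0.667
  D(11) = 1.251 × 11^0.667 = 1.251 × 4.95 = 6.191 μm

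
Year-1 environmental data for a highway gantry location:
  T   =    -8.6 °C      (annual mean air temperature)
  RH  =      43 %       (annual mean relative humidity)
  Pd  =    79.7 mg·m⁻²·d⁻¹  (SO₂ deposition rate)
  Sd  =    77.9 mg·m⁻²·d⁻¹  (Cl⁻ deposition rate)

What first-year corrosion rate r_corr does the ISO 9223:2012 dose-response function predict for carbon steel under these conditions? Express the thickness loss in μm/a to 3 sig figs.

r_corr = 6.95 μm/a

carbon steel: f(T) = +0.150·(T−10) [T≤10 °C] = -2.7900
  sulphur-dioxide contribution → 2.503 μm/a
  chloride contribution → 4.449 μm/a
  total first-year rate 6.952 μm/a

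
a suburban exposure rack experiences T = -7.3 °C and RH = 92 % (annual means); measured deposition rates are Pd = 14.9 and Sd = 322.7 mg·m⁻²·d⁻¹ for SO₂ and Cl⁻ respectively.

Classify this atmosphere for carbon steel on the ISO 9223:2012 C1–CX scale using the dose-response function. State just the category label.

C4

carbon steel: f(T) = +0.150·(T−10) [T≤10 °C] = -2.5950
  SO₂ term: 1.77·14.9^0.52·exp(0.02·92-2.5950) = 3.39
  Sd branch = 0.102·Sd^0.62·e^(0.033·RH+0.04·T) = 56.98 μm/a
  sum: 3.39 + 56.98 → r_corr = 60.37 μm/a
Category bounds: 50…80 μm/a bracket r_corr ⇒ C4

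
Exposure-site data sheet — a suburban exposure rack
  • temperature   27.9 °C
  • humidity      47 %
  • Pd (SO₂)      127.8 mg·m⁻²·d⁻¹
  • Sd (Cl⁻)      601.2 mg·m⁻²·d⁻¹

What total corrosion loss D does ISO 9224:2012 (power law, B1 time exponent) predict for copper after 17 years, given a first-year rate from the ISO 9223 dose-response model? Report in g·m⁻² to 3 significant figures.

copper: f(T) = -0.080·(T−10) [T>10 °C] = -1.4320
  sulphur-dioxide contribution → 0.07151 μm/a
  chloride contribution → 1.229 μm/a
  total first-year rate 1.301 μm/a
Long-term exponent b (ISO 9224 Table 2, B1) = 0.667
  D(17) = 1.301 × 17^0.667 = 1.301 × 6.618 = 8.608 μm
  Mass loss = 8.608 μm × 8.96 g/cm³ = 77.12 g·m⁻²

D(17) = 77.1 g·m⁻²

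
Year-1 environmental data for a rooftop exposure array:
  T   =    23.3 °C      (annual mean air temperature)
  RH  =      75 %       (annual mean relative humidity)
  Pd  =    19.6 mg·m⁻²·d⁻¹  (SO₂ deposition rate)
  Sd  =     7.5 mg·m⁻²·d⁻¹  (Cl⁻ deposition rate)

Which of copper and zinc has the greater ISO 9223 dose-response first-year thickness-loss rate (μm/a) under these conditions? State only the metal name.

zinc

copper: temperature factor f = -0.080·(13.3) = -1.0640
  sulphur-dioxide contribution → 0.3311 μm/a
  chloride contribution → 0.823 μm/a
  ⇒ r_corr(copper) = 1.154 μm/a
zinc: f(T) = -0.071·(T−10) [T>10 °C] = -0.9443
  sulphur-dioxide contribution → 0.5853 μm/a
  chloride contribution → 0.7287 μm/a
  total first-year rate 1.314 μm/a
Ordering by μm/a: zinc (1.31) > copper (1.15)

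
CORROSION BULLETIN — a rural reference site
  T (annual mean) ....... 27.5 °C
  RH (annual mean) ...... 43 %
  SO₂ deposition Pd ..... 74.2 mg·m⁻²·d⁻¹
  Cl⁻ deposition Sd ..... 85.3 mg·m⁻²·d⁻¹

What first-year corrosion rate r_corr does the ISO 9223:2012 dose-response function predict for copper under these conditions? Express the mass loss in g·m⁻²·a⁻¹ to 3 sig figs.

copper: T>10 °C ⇒ hinge -0.080·(27.5−10) = -1.4000
  Pd branch = 0.0053·Pd^0.26·e^(0.059·RH+f) = 0.05063 μm/a
  Sd branch = 0.01025·Sd^0.27·e^(0.036·RH+0.049·T) = 0.616 μm/a
  sum: 0.05063 + 0.616 → r_corr = 0.6666 μm/a
Convert to mass loss: 0.6666 μm/a × 8.96 g/cm³ = 5.973 g·m⁻²·a⁻¹

r_corr = 5.97 g·m⁻²·a⁻¹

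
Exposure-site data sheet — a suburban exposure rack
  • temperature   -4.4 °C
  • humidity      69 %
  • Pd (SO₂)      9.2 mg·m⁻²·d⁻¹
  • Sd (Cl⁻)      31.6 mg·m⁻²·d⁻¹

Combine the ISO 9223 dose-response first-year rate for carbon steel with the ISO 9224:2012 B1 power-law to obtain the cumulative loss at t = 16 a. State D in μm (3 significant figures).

D(16) = 41.2 μm

carbon steel: f(T) = +0.150·(T−10) [T≤10 °C] = -2.1600
  sulphur-dioxide contribution → 2.573 μm/a
  chloride contribution → 7.093 μm/a
  total first-year rate 9.666 μm/a
Power-law: D(16) = r_corr · 16^0.523
  D(16) = 9.666 × 16^0.523 = 9.666 × 4.263 = 41.21 μm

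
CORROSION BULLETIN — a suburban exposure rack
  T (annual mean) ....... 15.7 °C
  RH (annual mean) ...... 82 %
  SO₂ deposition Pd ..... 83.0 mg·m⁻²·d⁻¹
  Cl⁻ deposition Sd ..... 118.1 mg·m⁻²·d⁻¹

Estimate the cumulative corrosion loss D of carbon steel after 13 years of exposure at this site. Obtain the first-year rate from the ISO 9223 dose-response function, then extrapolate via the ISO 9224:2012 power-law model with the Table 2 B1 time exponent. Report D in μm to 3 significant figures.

D(13) = 466 μm

carbon steel: T>10 °C ⇒ hinge -0.054·(15.7−10) = -0.3078
  Pd branch = 1.77·Pd^0.52·e^(0.02·RH+f) = 66.75 μm/a
  Sd branch = 0.102·Sd^0.62·e^(0.033·RH+0.04·T) = 55.12 μm/a
  sum: 66.75 + 55.12 → r_corr = 121.9 μm/a
ISO 9224: D(t) = r_corr · t^b with b = 0.523 (carbon steel, B1)
  D(13) = 121.9 × 13^0.523 = 121.9 × 3.825 = 466.1 μm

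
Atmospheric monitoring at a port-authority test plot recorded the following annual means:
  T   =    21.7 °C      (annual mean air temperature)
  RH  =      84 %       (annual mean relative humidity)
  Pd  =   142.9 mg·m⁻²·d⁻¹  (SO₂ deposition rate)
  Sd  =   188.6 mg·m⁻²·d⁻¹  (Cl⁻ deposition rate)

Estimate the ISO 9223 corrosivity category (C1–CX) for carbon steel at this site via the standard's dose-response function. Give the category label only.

carbon steel: temperature factor f = -0.054·(11.7) = -0.6318
  Pd branch = 1.77·Pd^0.52·e^(0.02·RH+f) = 66.65 μm/a
  Sd branch = 0.102·Sd^0.62·e^(0.033·RH+0.04·T) = 100.1 μm/a
  r_corr = 66.65 + 100.1 = 166.7 μm/a
ISO 9223 Table 2 (carbon steel): 80 < 167 ≤ 200 μm/a ⇒ C5

C5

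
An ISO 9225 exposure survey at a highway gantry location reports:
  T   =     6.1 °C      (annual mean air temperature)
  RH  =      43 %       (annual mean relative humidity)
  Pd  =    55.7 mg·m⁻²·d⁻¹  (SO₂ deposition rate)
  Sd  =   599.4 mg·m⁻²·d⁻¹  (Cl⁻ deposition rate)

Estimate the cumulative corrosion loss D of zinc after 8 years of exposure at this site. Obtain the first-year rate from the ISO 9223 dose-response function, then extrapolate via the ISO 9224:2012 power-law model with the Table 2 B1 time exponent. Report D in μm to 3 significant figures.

zinc: T≤10 °C ⇒ hinge +0.038·(6.1−10) = -0.1482
  Pd branch = 0.0129·Pd^0.44·e^(0.046·RH+f) = 0.4715 μm/a
  Sd branch = 0.0175·Sd^0.57·e^(0.008·RH+0.085·T) = 1.588 μm/a
  r_corr = 0.4715 + 1.588 = 2.06 μm/a
Long-term exponent b (ISO 9224 Table 2, B1) = 0.813
  D(8) = 2.06 × 8^0.813 = 2.06 × 5.423 = 11.17 μm

D(8) = 11.2 μm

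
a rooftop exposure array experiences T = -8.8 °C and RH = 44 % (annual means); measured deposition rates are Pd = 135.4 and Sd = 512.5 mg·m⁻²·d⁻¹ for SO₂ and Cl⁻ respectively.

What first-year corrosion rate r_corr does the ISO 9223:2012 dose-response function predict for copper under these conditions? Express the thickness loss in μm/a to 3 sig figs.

copper: temperature factor f = +0.126·(-18.8) = -2.3688
  sulphur-dioxide contribution → 0.02383 μm/a
  chloride contribution → 0.175 μm/a
  total first-year rate 0.1988 μm/a

r_corr = 0.199 μm/a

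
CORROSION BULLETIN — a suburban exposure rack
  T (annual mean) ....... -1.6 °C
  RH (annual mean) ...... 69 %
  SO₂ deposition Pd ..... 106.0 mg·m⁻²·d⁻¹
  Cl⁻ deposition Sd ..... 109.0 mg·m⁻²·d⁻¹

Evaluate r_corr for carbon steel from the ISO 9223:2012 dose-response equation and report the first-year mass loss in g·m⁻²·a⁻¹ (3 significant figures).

carbon steel: f(T) = +0.150·(T−10) [T≤10 °C] = -1.7400
  SO₂ term: 1.77·106.0^0.52·exp(0.02·69-1.7400) = 13.96
  Sd branch = 0.102·Sd^0.62·e^(0.033·RH+0.04·T) = 17.1 μm/a
  r_corr = 13.96 + 17.1 = 31.05 μm/a
Convert to mass loss: 31.05 μm/a × 7.85 g/cm³ = 243.8 g·m⁻²·a⁻¹

r_corr = 244 g·m⁻²·a⁻¹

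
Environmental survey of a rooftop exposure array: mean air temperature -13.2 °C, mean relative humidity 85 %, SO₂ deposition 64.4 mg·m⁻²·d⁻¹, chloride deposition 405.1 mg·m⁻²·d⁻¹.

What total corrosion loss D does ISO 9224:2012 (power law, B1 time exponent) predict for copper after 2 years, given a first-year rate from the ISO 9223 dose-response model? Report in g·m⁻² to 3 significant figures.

copper: T≤10 °C ⇒ hinge +0.126·(-13.2−10) = -2.9232
  Pd branch = 0.0053·Pd^0.26·e^(0.059·RH+f) = 0.1268 μm/a
  Cl⁻ term: 0.01025·405.1^0.27·exp(0.036·85+0.049·-13.2) = 0.5792
  r_corr = 0.1268 + 0.5792 = 0.7059 μm/a
Long-term exponent b (ISO 9224 Table 2, B1) = 0.667
  D(2) = 0.7059 × 2^0.667 = 0.7059 × 1.588 = 1.121 μm
  Mass loss = 1.121 μm × 8.96 g/cm³ = 10.04 g·m⁻²

D(2) = 10.0 g·m⁻²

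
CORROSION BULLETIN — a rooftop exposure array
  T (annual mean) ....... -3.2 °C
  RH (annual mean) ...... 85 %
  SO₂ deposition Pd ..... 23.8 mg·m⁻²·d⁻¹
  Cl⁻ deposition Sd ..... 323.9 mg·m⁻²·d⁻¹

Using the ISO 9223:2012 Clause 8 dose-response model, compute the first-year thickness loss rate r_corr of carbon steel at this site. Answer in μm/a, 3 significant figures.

carbon steel: f(T) = +0.150·(T−10) [T≤10 °C] = -1.9800
  SO₂ term: 1.77·23.8^0.52·exp(0.02·85-1.9800) = 6.953
  Sd branch = 0.102·Sd^0.62·e^(0.033·RH+0.04·T) = 53.41 μm/a
  sum: 6.953 + 53.41 → r_corr = 60.37 μm/a

r_corr = 60.4 μm/a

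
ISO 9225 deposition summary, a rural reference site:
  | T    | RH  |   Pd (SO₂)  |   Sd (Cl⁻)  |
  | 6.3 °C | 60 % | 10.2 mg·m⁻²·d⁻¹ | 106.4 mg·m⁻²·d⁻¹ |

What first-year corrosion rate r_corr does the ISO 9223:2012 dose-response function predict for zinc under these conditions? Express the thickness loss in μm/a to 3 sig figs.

zinc: f(T) = +0.038·(T−10) [T≤10 °C] = -0.1406
  SO₂ term: 0.0129·10.2^0.44·exp(0.046·60-0.1406) = 0.492
  Cl⁻ term: 0.0175·106.4^0.57·exp(0.008·60+0.085·6.3) = 0.6909
  r_corr = 0.492 + 0.6909 = 1.183 μm/a

r_corr = 1.18 μm/a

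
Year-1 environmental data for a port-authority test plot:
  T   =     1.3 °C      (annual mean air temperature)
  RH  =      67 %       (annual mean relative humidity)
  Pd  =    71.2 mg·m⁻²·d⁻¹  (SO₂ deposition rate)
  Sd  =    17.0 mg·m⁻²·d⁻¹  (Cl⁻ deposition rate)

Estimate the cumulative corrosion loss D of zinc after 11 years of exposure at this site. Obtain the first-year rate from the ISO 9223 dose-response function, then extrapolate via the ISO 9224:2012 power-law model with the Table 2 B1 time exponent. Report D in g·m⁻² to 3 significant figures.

zinc: temperature factor f = +0.038·(-8.7) = -0.3306
  sulphur-dioxide contribution → 1.32 μm/a
  chloride contribution → 0.1679 μm/a
  total first-year rate 1.488 μm/a
ISO 9224: D(t) = r_corr · t^b with b = 0.813 (zinc, B1)
  D(11) = 1.488 × 11^0.813 = 1.488 × 7.025 = 10.45 μm
  Mass loss = 10.45 μm × 7.14 g/cm³ = 74.64 g·m⁻²

D(11) = 74.6 g·m⁻²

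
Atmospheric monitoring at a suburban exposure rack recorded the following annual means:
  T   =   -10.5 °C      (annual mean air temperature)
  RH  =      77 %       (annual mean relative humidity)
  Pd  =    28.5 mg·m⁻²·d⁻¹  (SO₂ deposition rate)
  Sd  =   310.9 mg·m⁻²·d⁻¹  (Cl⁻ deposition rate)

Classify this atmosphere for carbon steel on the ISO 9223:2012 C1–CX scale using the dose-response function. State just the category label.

carbon steel: T≤10 °C ⇒ hinge +0.150·(-10.5−10) = -3.0750
  Pd branch = 1.77·Pd^0.52·e^(0.02·RH+f) = 2.177 μm/a
  Cl⁻ term: 0.102·310.9^0.62·exp(0.033·77+0.04·-10.5) = 29.87
  r_corr = 2.177 + 29.87 = 32.04 μm/a
32 μm/a falls in (25, 50] for carbon steel → category C3

C3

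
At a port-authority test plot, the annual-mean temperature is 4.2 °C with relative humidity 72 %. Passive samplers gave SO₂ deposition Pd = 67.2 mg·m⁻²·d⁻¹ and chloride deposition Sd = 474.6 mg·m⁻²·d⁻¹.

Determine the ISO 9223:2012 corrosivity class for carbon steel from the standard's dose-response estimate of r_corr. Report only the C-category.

carbon steel: temperature factor f = +0.150·(-5.8) = -0.8700
  SO₂ term: 1.77·67.2^0.52·exp(0.02·72-0.8700) = 27.91
  Cl⁻ term: 0.102·474.6^0.62·exp(0.033·72+0.04·4.2) = 59.26
  sum: 27.91 + 59.26 → r_corr = 87.17 μm/a
Category bounds: 80…200 μm/a bracket r_corr ⇒ C5

C5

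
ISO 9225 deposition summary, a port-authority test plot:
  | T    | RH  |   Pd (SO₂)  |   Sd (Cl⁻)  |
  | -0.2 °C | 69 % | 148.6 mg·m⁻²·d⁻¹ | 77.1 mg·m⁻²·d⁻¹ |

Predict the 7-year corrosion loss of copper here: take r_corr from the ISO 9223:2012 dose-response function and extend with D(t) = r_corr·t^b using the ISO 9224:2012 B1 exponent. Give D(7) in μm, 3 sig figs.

D(7) = 2.60 μm

copper: temperature factor f = +0.126·(-10.2) = -1.2852
  Pd branch = 0.0053·Pd^0.26·e^(0.059·RH+f) = 0.3154 μm/a
  Sd branch = 0.01025·Sd^0.27·e^(0.036·RH+0.049·T) = 0.3933 μm/a
  r_corr = 0.3154 + 0.3933 = 0.7087 μm/a
Long-term exponent b (ISO 9224 Table 2, B1) = 0.667
  D(7) = 0.7087 × 7^0.667 = 0.7087 × 3.662 = 2.595 μm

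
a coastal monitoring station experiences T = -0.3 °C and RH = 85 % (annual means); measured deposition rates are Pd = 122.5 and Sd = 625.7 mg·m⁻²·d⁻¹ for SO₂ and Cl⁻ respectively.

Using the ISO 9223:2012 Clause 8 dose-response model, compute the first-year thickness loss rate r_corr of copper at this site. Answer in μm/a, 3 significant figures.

copper: T≤10 °C ⇒ hinge +0.126·(-0.3−10) = -1.2978
  SO₂ term: 0.0053·122.5^0.26·exp(0.059·85-1.2978) = 0.7613
  Sd branch = 0.01025·Sd^0.27·e^(0.036·RH+0.049·T) = 1.225 μm/a
  r_corr = 0.7613 + 1.225 = 1.987 μm/a

r_corr = 1.99 μm/a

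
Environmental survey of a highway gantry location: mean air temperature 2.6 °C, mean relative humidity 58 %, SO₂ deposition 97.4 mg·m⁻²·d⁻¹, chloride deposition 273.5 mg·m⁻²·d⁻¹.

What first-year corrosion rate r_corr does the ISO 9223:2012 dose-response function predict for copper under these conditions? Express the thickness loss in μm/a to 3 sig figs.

copper: f(T) = +0.126·(T−10) [T≤10 °C] = -0.9324
  Pd branch = 0.0053·Pd^0.26·e^(0.059·RH+f) = 0.2101 μm/a
  Cl⁻ term: 0.01025·273.5^0.27·exp(0.036·58+0.049·2.6) = 0.4274
  sum: 0.2101 + 0.4274 → r_corr = 0.6375 μm/a

r_corr = 0.638 μm/a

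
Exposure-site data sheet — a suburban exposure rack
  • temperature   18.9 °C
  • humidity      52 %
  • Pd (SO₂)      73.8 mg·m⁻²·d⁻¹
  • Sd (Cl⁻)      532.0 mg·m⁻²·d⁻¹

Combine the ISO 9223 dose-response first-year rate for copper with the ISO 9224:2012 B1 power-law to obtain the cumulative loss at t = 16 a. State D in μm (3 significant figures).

D(16) = 6.91 μm

copper: f(T) = -0.080·(T−10) [T>10 °C] = -0.7120
  sulphur-dioxide contribution → 0.1711 μm/a
  chloride contribution → 0.9161 μm/a
  total first-year rate 1.087 μm/a
Power-law: D(16) = r_corr · 16^0.667
  D(16) = 1.087 × 16^0.667 = 1.087 × 6.355 = 6.909 μm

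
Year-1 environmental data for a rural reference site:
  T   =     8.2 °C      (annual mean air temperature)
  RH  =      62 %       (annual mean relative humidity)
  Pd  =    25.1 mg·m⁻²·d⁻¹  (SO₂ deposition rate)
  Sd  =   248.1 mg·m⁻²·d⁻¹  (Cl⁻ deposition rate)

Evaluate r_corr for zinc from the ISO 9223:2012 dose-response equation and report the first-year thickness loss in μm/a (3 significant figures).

r_corr = 2.20 μm/a

zinc: temperature factor f = +0.038·(-1.8) = -0.0684
  SO₂ term: 0.0129·25.1^0.44·exp(0.046·62-0.0684) = 0.8617
  Cl⁻ term: 0.0175·248.1^0.57·exp(0.008·62+0.085·8.2) = 1.337
  r_corr = 0.8617 + 1.337 = 2.199 μm/a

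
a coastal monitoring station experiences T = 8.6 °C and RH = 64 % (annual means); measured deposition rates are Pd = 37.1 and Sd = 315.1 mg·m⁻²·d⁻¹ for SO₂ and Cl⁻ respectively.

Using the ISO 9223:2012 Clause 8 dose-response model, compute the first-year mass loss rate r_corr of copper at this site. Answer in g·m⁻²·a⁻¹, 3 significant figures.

r_corr = 11.1 g·m⁻²·a⁻¹

copper: f(T) = +0.126·(T−10) [T≤10 °C] = -0.1764
  Pd branch = 0.0053·Pd^0.26·e^(0.059·RH+f) = 0.4961 μm/a
  Sd branch = 0.01025·Sd^0.27·e^(0.036·RH+0.049·T) = 0.7395 μm/a
  sum: 0.4961 + 0.7395 → r_corr = 1.236 μm/a
Convert to mass loss: 1.236 μm/a × 8.96 g/cm³ = 11.07 g·m⁻²·a⁻¹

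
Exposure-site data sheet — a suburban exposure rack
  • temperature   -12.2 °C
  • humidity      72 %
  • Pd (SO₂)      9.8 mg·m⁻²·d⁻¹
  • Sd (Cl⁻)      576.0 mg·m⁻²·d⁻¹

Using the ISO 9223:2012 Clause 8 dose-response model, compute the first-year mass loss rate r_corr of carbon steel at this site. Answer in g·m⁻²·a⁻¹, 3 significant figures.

r_corr = 279 g·m⁻²·a⁻¹

carbon steel: T≤10 °C ⇒ hinge +0.150·(-12.2−10) = -3.3300
  Pd branch = 1.77·Pd^0.52·e^(0.02·RH+f) = 0.8762 μm/a
  Sd branch = 0.102·Sd^0.62·e^(0.033·RH+0.04·T) = 34.67 μm/a
  r_corr = 0.8762 + 34.67 = 35.55 μm/a
Convert to mass loss: 35.55 μm/a × 7.85 g/cm³ = 279.1 g·m⁻²·a⁻¹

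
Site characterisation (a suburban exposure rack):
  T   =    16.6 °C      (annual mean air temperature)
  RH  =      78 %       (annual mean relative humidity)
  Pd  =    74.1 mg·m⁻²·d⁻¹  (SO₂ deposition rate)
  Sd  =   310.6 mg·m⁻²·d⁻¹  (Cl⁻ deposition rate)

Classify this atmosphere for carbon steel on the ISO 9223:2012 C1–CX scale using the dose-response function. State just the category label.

carbon steel: f(T) = -0.054·(T−10) [T>10 °C] = -0.3564
  SO₂ term: 1.77·74.1^0.52·exp(0.02·78-0.3564) = 55.33
  Sd branch = 0.102·Sd^0.62·e^(0.033·RH+0.04·T) = 91.2 μm/a
  r_corr = 55.33 + 91.2 = 146.5 μm/a
ISO 9223 Table 2 (carbon steel): 80 < 147 ≤ 200 μm/a ⇒ C5

C5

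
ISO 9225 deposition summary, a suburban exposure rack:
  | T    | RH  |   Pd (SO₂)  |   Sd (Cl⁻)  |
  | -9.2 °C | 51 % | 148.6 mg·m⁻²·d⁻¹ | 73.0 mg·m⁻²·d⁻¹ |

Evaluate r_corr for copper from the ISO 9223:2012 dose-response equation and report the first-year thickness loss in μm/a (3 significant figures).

copper: temperature factor f = +0.126·(-19.2) = -2.4192
  Pd branch = 0.0053·Pd^0.26·e^(0.059·RH+f) = 0.03509 μm/a
  Sd branch = 0.01025·Sd^0.27·e^(0.036·RH+0.049·T) = 0.1304 μm/a
  sum: 0.03509 + 0.1304 → r_corr = 0.1655 μm/a

r_corr = 0.166 μm/a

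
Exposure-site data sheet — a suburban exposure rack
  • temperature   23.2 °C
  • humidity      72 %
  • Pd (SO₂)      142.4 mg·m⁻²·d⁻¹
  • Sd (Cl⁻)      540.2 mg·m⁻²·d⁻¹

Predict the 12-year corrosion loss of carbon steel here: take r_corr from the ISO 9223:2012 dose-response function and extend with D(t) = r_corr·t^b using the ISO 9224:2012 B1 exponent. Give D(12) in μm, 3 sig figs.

D(12) = 681 μm

carbon steel: temperature factor f = -0.054·(13.2) = -0.7128
  sulphur-dioxide contribution → 48.26 μm/a
  chloride contribution → 137.3 μm/a
  ⇒ r_corr(carbon steel) = 185.6 μm/a
Long-term exponent b (ISO 9224 Table 2, B1) = 0.523
  D(12) = 185.6 × 12^0.523 = 185.6 × 3.668 = 680.6 μm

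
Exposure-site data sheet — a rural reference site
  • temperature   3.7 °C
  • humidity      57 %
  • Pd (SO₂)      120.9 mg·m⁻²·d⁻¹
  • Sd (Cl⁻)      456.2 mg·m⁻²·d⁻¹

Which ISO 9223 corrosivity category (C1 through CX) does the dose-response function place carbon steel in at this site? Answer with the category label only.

carbon steel: temperature factor f = +0.150·(-6.3) = -0.9450
  SO₂ term: 1.77·120.9^0.52·exp(0.02·57-0.9450) = 26.03
  Sd branch = 0.102·Sd^0.62·e^(0.033·RH+0.04·T) = 34.55 μm/a
  sum: 26.03 + 34.55 → r_corr = 60.58 μm/a
ISO 9223 Table 2 (carbon steel): 50 < 60.6 ≤ 80 μm/a ⇒ C4

C4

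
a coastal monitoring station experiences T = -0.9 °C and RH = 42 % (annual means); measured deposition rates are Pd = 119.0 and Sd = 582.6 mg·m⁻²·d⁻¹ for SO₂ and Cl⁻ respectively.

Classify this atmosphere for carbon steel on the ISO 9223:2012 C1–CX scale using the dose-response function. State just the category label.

C3

carbon steel: temperature factor f = +0.150·(-10.9) = -1.6350
  sulphur-dioxide contribution → 9.594 μm/a
  chloride contribution → 20.39 μm/a
  total first-year rate 29.98 μm/a
30 μm/a falls in (25, 50] for carbon steel → category C3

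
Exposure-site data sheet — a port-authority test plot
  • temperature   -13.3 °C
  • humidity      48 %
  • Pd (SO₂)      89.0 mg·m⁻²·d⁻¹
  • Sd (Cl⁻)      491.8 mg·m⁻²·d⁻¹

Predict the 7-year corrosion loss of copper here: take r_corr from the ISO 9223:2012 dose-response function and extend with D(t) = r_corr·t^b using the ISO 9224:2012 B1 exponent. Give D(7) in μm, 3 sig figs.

D(7) = 0.643 μm

copper: f(T) = +0.126·(T−10) [T≤10 °C] = -2.9358
  sulphur-dioxide contribution → 0.01535 μm/a
  chloride contribution → 0.1603 μm/a
  ⇒ r_corr(copper) = 0.1756 μm/a
Power-law: D(7) = r_corr · 7^0.667
  D(7) = 0.1756 × 7^0.667 = 0.1756 × 3.662 = 0.6432 μm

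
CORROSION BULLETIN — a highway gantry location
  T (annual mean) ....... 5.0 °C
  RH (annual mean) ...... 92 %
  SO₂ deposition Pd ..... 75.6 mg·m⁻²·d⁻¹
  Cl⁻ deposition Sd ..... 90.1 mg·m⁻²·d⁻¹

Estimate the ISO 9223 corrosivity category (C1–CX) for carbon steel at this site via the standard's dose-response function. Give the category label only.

carbon steel: T≤10 °C ⇒ hinge +0.150·(5.0−10) = -0.7500
  Pd branch = 1.77·Pd^0.52·e^(0.02·RH+f) = 49.91 μm/a
  Cl⁻ term: 0.102·90.1^0.62·exp(0.033·92+0.04·5.0) = 42.26
  sum: 49.91 + 42.26 → r_corr = 92.17 μm/a
ISO 9223 Table 2 (carbon steel): 80 < 92.2 ≤ 200 μm/a ⇒ C5

C5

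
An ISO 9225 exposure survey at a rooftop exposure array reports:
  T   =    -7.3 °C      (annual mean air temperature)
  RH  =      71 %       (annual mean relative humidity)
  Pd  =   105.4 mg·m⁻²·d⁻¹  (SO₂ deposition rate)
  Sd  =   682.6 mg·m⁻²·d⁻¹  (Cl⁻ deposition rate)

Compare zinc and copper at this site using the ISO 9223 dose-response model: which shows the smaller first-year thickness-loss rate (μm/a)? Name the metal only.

zinc: temperature factor f = +0.038·(-17.3) = -0.6574
  sulphur-dioxide contribution → 1.36 μm/a
  chloride contribution → 0.685 μm/a
  total first-year rate 2.045 μm/a
copper: f(T) = +0.126·(T−10) [T≤10 °C] = -2.1798
  sulphur-dioxide contribution → 0.1327 μm/a
  chloride contribution → 0.5378 μm/a
  total first-year rate 0.6705 μm/a
Ordering by μm/a: zinc (2.05) > copper (0.671)

copper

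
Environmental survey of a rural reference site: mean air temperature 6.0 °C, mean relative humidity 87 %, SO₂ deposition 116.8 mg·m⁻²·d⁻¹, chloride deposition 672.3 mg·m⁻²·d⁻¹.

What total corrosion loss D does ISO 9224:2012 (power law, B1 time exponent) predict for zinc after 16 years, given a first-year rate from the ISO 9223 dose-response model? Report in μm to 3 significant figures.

D(16) = 69.7 μm

zinc: temperature factor f = +0.038·(-4.0) = -0.1520
  SO₂ term: 0.0129·116.8^0.44·exp(0.046·87-0.1520) = 4.924
  Sd branch = 0.0175·Sd^0.57·e^(0.008·RH+0.085·T) = 2.391 μm/a
  sum: 4.924 + 2.391 → r_corr = 7.314 μm/a
Long-term exponent b (ISO 9224 Table 2, B1) = 0.813
  D(16) = 7.314 × 16^0.813 = 7.314 × 9.527 = 69.68 μm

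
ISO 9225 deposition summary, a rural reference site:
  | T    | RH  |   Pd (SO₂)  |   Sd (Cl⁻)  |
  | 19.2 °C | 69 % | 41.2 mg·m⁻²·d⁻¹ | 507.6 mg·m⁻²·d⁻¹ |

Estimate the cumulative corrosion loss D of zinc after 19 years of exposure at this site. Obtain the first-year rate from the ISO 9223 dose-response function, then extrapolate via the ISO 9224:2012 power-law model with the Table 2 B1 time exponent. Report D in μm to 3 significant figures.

zinc: T>10 °C ⇒ hinge -0.071·(19.2−10) = -0.6532
  sulphur-dioxide contribution → 0.824 μm/a
  chloride contribution → 5.416 μm/a
  total first-year rate 6.24 μm/a
ISO 9224: D(t) = r_corr · t^b with b = 0.813 (zinc, B1)
  D(19) = 6.24 × 19^0.813 = 6.24 × 10.96 = 68.36 μm

D(19) = 68.4 μm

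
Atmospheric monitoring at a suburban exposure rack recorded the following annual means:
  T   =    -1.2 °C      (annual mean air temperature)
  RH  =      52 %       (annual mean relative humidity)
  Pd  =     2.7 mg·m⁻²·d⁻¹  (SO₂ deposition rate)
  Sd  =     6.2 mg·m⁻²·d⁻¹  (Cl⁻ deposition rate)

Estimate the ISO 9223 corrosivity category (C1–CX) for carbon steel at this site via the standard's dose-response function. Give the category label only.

C2

carbon steel: temperature factor f = +0.150·(-11.2) = -1.6800
  sulphur-dioxide contribution → 1.564 μm/a
  chloride contribution → 1.676 μm/a
  total first-year rate 3.24 μm/a
ISO 9223 Table 2 (carbon steel): 1.3 < 3.24 ≤ 25 μm/a ⇒ C2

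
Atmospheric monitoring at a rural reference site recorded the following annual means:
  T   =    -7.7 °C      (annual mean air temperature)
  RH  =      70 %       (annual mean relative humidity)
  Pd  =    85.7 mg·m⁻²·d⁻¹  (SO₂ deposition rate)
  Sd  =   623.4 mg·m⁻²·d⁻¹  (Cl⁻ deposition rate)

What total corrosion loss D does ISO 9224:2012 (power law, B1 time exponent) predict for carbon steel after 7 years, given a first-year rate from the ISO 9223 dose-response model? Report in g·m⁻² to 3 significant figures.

carbon steel: T≤10 °C ⇒ hinge +0.150·(-7.7−10) = -2.6550
  sulphur-dioxide contribution → 5.106 μm/a
  chloride contribution → 40.81 μm/a
  ⇒ r_corr(carbon steel) = 45.92 μm/a
ISO 9224: D(t) = r_corr · t^b with b = 0.523 (carbon steel, B1)
  D(7) = 45.92 × 7^0.523 = 45.92 × 2.767 = 127.1 μm
  Mass loss = 127.1 μm × 7.85 g/cm³ = 997.4 g·m⁻²

D(7) = 997 g·m⁻²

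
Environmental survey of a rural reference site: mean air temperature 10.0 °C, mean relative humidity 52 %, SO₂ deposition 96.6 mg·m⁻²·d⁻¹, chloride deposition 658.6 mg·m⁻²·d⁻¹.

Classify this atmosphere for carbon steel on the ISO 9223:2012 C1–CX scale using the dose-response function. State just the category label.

carbon steel: T≤10 °C ⇒ hinge +0.150·(10.0−10) = +0.0000
  SO₂ term: 1.77·96.6^0.52·exp(0.02·52+0.0000) = 53.93
  Sd branch = 0.102·Sd^0.62·e^(0.033·RH+0.04·T) = 47.33 μm/a
  r_corr = 53.93 + 47.33 = 101.3 μm/a
ISO 9223 Table 2 (carbon steel): 80 < 101 ≤ 200 μm/a ⇒ C5

C5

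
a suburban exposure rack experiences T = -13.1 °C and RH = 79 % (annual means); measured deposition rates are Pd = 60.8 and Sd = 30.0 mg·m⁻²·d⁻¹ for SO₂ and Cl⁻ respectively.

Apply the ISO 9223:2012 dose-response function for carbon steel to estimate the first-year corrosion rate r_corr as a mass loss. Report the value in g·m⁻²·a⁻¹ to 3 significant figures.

carbon steel: temperature factor f = +0.150·(-23.1) = -3.4650
  sulphur-dioxide contribution → 2.275 μm/a
  chloride contribution → 6.746 μm/a
  total first-year rate 9.021 μm/a
Convert to mass loss: 9.021 μm/a × 7.85 g/cm³ = 70.81 g·m⁻²·a⁻¹

r_corr = 70.8 g·m⁻²·a⁻¹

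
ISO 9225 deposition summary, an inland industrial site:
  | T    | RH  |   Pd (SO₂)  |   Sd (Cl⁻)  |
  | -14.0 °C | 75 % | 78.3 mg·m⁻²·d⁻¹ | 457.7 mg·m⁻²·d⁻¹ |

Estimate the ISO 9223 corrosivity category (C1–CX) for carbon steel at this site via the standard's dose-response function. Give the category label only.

C3

carbon steel: T≤10 °C ⇒ hinge +0.150·(-14.0−10) = -3.6000
  SO₂ term: 1.77·78.3^0.52·exp(0.02·75-3.6000) = 2.093
  Cl⁻ term: 0.102·457.7^0.62·exp(0.033·75+0.04·-14.0) = 30.89
  sum: 2.093 + 30.89 → r_corr = 32.98 μm/a
ISO 9223 Table 2 (carbon steel): 25 < 33 ≤ 50 μm/a ⇒ C3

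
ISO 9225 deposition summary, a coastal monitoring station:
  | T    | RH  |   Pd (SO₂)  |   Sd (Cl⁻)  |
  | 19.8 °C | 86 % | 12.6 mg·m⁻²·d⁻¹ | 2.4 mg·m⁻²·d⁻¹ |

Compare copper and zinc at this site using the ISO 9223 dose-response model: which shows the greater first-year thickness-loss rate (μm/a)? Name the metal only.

copper

copper: f(T) = -0.080·(T−10) [T>10 °C] = -0.7840
  Pd branch = 0.0053·Pd^0.26·e^(0.059·RH+f) = 0.7473 μm/a
  Sd branch = 0.01025·Sd^0.27·e^(0.036·RH+0.049·T) = 0.7574 μm/a
  sum: 0.7473 + 0.7574 → r_corr = 1.505 μm/a
zinc: T>10 °C ⇒ hinge -0.071·(19.8−10) = -0.6958
  SO₂ term: 0.0129·12.6^0.44·exp(0.046·86-0.6958) = 1.025
  Sd branch = 0.0175·Sd^0.57·e^(0.008·RH+0.085·T) = 0.3087 μm/a
  sum: 1.025 + 0.3087 → r_corr = 1.333 μm/a
Ordering by μm/a: copper (1.5) > zinc (1.33)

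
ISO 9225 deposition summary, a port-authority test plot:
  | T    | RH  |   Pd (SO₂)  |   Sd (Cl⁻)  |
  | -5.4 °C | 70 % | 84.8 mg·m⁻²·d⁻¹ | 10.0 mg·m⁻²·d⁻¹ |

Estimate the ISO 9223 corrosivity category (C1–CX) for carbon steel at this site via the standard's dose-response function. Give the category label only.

C2

carbon steel: f(T) = +0.150·(T−10) [T≤10 °C] = -2.3100
  SO₂ term: 1.77·84.8^0.52·exp(0.02·70-2.3100) = 7.17
  Sd branch = 0.102·Sd^0.62·e^(0.033·RH+0.04·T) = 3.452 μm/a
  r_corr = 7.17 + 3.452 = 10.62 μm/a
10.6 μm/a falls in (1.3, 25] for carbon steel → category C2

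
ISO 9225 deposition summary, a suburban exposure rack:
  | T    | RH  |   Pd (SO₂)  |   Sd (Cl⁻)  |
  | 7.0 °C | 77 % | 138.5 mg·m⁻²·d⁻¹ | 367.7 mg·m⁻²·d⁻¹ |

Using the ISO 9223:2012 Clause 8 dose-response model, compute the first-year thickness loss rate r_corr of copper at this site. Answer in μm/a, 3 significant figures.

copper: T≤10 °C ⇒ hinge +0.126·(7.0−10) = -0.3780
  sulphur-dioxide contribution → 1.23 μm/a
  chloride contribution → 1.138 μm/a
  total first-year rate 2.368 μm/a

r_corr = 2.37 μm/a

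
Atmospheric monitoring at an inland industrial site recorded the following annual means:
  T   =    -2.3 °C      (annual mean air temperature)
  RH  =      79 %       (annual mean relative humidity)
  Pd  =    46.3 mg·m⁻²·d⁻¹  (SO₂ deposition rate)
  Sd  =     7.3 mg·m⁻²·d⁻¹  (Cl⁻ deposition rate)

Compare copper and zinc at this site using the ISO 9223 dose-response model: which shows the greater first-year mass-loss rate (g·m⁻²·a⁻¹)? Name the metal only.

copper: temperature factor f = +0.126·(-12.3) = -1.5498
  SO₂ term: 0.0053·46.3^0.26·exp(0.059·79-1.5498) = 0.3225
  Cl⁻ term: 0.01025·7.3^0.27·exp(0.036·79+0.049·-2.3) = 0.2692
  sum: 0.3225 + 0.2692 → r_corr = 0.5916 μm/a
  mass loss = 0.5916 μm/a × 8.96 g/cm³ = 5.301 g·m⁻²·a⁻¹
zinc: T≤10 °C ⇒ hinge +0.038·(-2.3−10) = -0.4674
  Pd branch = 0.0129·Pd^0.44·e^(0.046·RH+f) = 1.655 μm/a
  Sd branch = 0.0175·Sd^0.57·e^(0.008·RH+0.085·T) = 0.08408 μm/a
  r_corr = 1.655 + 0.08408 = 1.739 μm/a
  mass loss = 1.739 μm/a × 7.14 g/cm³ = 12.41 g·m⁻²·a⁻¹
Ordering by g·m⁻²·a⁻¹: zinc (12.4) > copper (5.3)

zinc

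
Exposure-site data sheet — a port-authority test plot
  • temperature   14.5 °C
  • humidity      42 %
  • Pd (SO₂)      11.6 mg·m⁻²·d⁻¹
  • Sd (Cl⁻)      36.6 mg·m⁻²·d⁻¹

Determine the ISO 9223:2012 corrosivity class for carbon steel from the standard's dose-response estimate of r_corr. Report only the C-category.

carbon steel: f(T) = -0.054·(T−10) [T>10 °C] = -0.2430
  sulphur-dioxide contribution → 11.5 μm/a
  chloride contribution → 6.789 μm/a
  ⇒ r_corr(carbon steel) = 18.29 μm/a
ISO 9223 Table 2 (carbon steel): 1.3 < 18.3 ≤ 25 μm/a ⇒ C2

C2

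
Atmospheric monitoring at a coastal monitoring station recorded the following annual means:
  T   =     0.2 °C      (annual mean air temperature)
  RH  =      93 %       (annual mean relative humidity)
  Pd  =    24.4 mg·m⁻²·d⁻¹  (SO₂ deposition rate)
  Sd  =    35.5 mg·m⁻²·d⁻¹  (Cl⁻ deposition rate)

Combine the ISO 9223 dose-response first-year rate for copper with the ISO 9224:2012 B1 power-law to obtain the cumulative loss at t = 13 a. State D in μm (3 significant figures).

copper: temperature factor f = +0.126·(-9.8) = -1.2348
  SO₂ term: 0.0053·24.4^0.26·exp(0.059·93-1.2348) = 0.8545
  Sd branch = 0.01025·Sd^0.27·e^(0.036·RH+0.049·T) = 0.7719 μm/a
  r_corr = 0.8545 + 0.7719 = 1.626 μm/a
Power-law: D(13) = r_corr · 13^0.667
  D(13) = 1.626 × 13^0.667 = 1.626 × 5.534 = 9 μm

D(13) = 9.00 μm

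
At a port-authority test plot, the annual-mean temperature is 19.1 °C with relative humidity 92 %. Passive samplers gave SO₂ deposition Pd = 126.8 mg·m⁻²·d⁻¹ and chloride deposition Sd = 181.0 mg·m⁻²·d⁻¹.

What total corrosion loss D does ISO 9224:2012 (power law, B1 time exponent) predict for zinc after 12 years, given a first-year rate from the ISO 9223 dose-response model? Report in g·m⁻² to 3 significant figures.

zinc: f(T) = -0.071·(T−10) [T>10 °C] = -0.6461
  Pd branch = 0.0129·Pd^0.44·e^(0.046·RH+f) = 3.92 μm/a
  Cl⁻ term: 0.0175·181.0^0.57·exp(0.008·92+0.085·19.1) = 3.586
  sum: 3.92 + 3.586 → r_corr = 7.506 μm/a
Long-term exponent b (ISO 9224 Table 2, B1) = 0.813
  D(12) = 7.506 × 12^0.813 = 7.506 × 7.54 = 56.6 μm
  Mass loss = 56.6 μm × 7.14 g/cm³ = 404.1 g·m⁻²

D(12) = 404 g·m⁻²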